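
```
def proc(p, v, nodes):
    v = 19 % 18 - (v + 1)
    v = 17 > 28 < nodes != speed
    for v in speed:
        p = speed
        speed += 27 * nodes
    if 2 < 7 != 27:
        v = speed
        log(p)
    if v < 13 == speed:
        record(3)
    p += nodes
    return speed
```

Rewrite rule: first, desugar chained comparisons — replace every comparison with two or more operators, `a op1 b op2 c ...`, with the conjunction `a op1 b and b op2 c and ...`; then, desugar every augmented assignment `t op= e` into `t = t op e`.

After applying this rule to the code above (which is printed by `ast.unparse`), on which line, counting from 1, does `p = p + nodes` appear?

Transformed code:
def proc(p, v, nodes):
    v = 19 % 18 - (v + 1)
    v = 17 > 28 and 28 < nodes and (nodes != speed)
    for v in speed:
        p = speed
        speed = speed + 27 * nodes
    if 2 < 7 and 7 != 27:
        v = speed
        log(p)
    if v < 13 and 13 == speed:
        record(3)
    p = p + nodes
    return speed

12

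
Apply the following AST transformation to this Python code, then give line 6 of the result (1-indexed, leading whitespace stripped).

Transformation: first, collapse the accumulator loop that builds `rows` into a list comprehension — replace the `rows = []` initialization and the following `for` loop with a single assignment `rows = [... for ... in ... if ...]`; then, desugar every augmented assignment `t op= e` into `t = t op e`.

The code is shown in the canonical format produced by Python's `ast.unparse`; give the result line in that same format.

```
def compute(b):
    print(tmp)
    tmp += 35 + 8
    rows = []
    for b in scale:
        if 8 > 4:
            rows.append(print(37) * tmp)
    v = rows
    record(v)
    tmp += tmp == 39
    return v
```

Transformed code:
def compute(b):
    print(tmp)
    tmp = tmp + (35 + 8)
    rows = [print(37) * tmp for b in scale if 8 > 4]
    v = rows
    record(v)
    tmp = tmp + (tmp == 39)
    return v

record(v)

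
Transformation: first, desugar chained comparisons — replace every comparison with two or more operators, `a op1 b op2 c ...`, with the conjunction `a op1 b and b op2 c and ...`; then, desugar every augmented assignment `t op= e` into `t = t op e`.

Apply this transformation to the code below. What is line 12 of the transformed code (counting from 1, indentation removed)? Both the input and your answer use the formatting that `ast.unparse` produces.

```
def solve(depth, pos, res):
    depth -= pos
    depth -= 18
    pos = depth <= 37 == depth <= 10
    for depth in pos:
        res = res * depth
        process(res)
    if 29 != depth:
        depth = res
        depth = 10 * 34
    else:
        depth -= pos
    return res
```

Transformed code:
def solve(depth, pos, res):
    depth = depth - pos
    depth = depth - 18
    pos = depth <= 37 and 37 == depth and (depth <= 10)
    for depth in pos:
        res = res * depth
        process(res)
    if 29 != depth:
        depth = res
        depth = 10 * 34
    else:
        depth = depth - pos
    return res

depth = depth - pos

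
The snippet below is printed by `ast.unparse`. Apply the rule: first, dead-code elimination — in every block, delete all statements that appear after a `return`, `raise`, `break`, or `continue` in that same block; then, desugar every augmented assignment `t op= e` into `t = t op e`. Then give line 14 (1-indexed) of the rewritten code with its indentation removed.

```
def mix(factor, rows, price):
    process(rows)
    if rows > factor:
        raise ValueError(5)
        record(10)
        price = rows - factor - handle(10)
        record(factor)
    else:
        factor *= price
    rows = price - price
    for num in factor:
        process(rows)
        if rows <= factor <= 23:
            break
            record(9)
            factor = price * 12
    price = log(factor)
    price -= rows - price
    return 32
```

return 32

Transformed code:
def mix(factor, rows, price):
    process(rows)
    if rows > factor:
        raise ValueError(5)
    else:
        factor = factor * price
    rows = price - price
    for num in factor:
        process(rows)
        if rows <= factor <= 23:
            break
    price = log(factor)
    price = price - (rows - price)
    return 32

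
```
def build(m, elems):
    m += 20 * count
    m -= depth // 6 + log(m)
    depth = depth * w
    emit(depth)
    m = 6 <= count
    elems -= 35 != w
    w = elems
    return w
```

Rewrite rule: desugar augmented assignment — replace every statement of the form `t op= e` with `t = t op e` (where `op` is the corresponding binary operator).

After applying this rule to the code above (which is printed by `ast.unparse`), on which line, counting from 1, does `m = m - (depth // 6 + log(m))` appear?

Transformed code:
def build(m, elems):
    m = m + 20 * count
    m = m - (depth // 6 + log(m))
    depth = depth * w
    emit(depth)
    m = 6 <= count
    elems = elems - (35 != w)
    w = elems
    return w

3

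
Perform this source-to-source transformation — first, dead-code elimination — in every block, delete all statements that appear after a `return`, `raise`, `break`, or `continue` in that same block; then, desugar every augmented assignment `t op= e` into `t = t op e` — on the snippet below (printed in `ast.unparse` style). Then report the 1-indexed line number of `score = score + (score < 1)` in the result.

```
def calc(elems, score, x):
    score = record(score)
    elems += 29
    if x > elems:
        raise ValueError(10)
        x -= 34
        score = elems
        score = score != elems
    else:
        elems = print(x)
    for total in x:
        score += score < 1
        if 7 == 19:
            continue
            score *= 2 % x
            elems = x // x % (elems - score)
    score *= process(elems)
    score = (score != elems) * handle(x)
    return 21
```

9

Transformed code:
def calc(elems, score, x):
    score = record(score)
    elems = elems + 29
    if x > elems:
        raise ValueError(10)
    else:
        elems = print(x)
    for total in x:
        score = score + (score < 1)
        if 7 == 19:
            continue
    score = score * process(elems)
    score = (score != elems) * handle(x)
    return 21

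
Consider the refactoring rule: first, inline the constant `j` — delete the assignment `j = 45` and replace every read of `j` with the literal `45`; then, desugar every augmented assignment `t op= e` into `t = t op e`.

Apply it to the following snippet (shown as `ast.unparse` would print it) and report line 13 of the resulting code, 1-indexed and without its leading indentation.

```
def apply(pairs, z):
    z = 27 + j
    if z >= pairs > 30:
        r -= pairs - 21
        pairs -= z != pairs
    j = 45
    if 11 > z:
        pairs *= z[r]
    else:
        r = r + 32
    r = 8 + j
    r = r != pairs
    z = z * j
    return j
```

Transformed code:
def apply(pairs, z):
    z = 27 + 45
    if z >= pairs > 30:
        r = r - (pairs - 21)
        pairs = pairs - (z != pairs)
    if 11 > z:
        pairs = pairs * z[r]
    else:
        r = r + 32
    r = 8 + 45
    r = r != pairs
    z = z * 45
    return 45

return 45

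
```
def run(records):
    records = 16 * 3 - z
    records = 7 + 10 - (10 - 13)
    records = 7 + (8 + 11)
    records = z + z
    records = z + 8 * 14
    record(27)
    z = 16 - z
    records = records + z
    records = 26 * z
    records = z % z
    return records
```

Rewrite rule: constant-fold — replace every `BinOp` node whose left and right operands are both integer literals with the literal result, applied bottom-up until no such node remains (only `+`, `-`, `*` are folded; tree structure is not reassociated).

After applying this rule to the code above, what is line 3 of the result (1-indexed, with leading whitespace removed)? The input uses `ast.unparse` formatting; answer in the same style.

Transformed code:
def run(records):
    records = 48 - z
    records = 20
    records = 26
    records = z + z
    records = z + 112
    record(27)
    z = 16 - z
    records = records + z
    records = 26 * z
    records = z % z
    return records

records = 20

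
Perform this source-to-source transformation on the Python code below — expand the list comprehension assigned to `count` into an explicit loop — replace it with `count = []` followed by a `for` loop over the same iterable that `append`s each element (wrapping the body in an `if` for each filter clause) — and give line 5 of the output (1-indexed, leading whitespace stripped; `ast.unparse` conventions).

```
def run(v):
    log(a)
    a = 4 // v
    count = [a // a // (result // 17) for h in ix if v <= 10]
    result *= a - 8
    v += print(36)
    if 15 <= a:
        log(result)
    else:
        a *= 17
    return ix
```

for h in ix:

Transformed code:
def run(v):
    log(a)
    a = 4 // v
    count = []
    for h in ix:
        if v <= 10:
            count.append(a // a // (result // 17))
    result *= a - 8
    v += print(36)
    if 15 <= a:
        log(result)
    else:
        a *= 17
    return ix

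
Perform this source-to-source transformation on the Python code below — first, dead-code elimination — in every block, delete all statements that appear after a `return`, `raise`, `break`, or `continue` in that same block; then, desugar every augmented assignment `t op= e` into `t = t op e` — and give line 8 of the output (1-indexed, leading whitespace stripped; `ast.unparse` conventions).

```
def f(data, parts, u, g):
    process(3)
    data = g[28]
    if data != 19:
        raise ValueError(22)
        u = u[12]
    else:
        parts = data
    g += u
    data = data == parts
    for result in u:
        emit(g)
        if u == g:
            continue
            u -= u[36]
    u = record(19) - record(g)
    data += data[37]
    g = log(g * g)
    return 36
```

Transformed code:
def f(data, parts, u, g):
    process(3)
    data = g[28]
    if data != 19:
        raise ValueError(22)
    else:
        parts = data
    g = g + u
    data = data == parts
    for result in u:
        emit(g)
        if u == g:
            continue
    u = record(19) - record(g)
    data = data + data[37]
    g = log(g * g)
    return 36

g = g + u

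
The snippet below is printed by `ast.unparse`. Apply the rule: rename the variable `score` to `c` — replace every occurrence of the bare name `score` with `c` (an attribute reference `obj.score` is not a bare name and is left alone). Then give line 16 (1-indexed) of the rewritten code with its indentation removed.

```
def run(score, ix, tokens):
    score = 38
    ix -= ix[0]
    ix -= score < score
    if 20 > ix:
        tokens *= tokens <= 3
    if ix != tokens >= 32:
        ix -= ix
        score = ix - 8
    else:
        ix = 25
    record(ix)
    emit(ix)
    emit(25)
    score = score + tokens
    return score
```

Transformed code:
def run(c, ix, tokens):
    c = 38
    ix -= ix[0]
    ix -= c < c
    if 20 > ix:
        tokens *= tokens <= 3
    if ix != tokens >= 32:
        ix -= ix
        c = ix - 8
    else:
        ix = 25
    record(ix)
    emit(ix)
    emit(25)
    c = c + tokens
    return c

return c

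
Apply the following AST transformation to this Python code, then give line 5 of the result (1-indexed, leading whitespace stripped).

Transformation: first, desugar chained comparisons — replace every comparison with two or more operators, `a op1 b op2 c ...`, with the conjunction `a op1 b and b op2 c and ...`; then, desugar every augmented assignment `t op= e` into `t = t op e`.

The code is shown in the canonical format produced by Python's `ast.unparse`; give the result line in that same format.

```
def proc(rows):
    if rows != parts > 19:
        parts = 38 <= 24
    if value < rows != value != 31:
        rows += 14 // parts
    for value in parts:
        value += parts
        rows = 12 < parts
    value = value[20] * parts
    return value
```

Transformed code:
def proc(rows):
    if rows != parts and parts > 19:
        parts = 38 <= 24
    if value < rows and rows != value and (value != 31):
        rows = rows + 14 // parts
    for value in parts:
        value = value + parts
        rows = 12 < parts
    value = value[20] * parts
    return value

rows = rows + 14 // parts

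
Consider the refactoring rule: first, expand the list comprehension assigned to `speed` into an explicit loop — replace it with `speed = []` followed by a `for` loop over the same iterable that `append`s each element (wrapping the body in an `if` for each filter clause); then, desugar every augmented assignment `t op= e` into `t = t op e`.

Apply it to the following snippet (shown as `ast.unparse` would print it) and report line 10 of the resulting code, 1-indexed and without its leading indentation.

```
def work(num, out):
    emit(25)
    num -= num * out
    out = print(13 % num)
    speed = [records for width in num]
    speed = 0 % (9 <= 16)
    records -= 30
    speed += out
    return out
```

speed = speed + out

Transformed code:
def work(num, out):
    emit(25)
    num = num - num * out
    out = print(13 % num)
    speed = []
    for width in num:
        speed.append(records)
    speed = 0 % (9 <= 16)
    records = records - 30
    speed = speed + out
    return out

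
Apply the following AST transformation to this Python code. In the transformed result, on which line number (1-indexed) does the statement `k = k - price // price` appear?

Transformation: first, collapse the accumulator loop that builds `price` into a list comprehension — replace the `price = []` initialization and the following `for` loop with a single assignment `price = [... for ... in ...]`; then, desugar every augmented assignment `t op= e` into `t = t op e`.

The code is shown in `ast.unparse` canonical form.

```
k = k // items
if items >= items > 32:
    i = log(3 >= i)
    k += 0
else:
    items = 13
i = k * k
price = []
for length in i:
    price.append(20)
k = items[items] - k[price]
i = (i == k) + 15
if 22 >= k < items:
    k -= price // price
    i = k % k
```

12

Transformed code:
k = k // items
if items >= items > 32:
    i = log(3 >= i)
    k = k + 0
else:
    items = 13
i = k * k
price = [20 for length in i]
k = items[items] - k[price]
i = (i == k) + 15
if 22 >= k < items:
    k = k - price // price
    i = k % k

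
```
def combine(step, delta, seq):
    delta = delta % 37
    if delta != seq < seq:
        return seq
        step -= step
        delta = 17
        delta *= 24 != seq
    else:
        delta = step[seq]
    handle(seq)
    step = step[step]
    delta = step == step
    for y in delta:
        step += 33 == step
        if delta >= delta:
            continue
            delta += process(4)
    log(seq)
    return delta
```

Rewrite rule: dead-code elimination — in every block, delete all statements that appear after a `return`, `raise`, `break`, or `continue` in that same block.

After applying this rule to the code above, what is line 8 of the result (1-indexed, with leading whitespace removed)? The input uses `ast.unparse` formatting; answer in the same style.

Transformed code:
def combine(step, delta, seq):
    delta = delta % 37
    if delta != seq < seq:
        return seq
    else:
        delta = step[seq]
    handle(seq)
    step = step[step]
    delta = step == step
    for y in delta:
        step += 33 == step
        if delta >= delta:
            continue
    log(seq)
    return delta

step = step[step]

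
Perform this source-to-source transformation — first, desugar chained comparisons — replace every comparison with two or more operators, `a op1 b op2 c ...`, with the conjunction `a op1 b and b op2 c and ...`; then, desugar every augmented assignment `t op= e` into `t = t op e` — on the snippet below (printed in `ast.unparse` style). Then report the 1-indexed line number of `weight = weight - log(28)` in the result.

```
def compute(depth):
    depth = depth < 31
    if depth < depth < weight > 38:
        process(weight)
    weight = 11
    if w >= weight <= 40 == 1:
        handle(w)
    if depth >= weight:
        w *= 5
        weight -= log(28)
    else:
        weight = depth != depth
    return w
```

Transformed code:
def compute(depth):
    depth = depth < 31
    if depth < depth and depth < weight and (weight > 38):
        process(weight)
    weight = 11
    if w >= weight and weight <= 40 and (40 == 1):
        handle(w)
    if depth >= weight:
        w = w * 5
        weight = weight - log(28)
    else:
        weight = depth != depth
    return w

10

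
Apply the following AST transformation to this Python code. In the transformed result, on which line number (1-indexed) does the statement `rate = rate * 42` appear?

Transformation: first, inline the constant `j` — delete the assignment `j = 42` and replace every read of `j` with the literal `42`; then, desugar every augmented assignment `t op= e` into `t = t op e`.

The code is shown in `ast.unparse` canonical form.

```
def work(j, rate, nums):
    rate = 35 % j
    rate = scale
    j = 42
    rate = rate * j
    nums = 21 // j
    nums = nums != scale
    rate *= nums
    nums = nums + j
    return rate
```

Transformed code:
def work(j, rate, nums):
    rate = 35 % 42
    rate = scale
    rate = rate * 42
    nums = 21 // 42
    nums = nums != scale
    rate = rate * nums
    nums = nums + 42
    return rate

4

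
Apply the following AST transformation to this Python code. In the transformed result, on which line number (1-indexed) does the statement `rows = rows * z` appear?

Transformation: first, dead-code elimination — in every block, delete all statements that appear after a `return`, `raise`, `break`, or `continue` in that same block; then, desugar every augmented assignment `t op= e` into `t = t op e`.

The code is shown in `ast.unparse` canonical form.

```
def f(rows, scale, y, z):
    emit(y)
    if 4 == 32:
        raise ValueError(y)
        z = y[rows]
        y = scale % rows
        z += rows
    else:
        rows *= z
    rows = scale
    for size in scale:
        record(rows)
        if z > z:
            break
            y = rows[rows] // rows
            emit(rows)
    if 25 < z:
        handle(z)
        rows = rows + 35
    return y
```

6

Transformed code:
def f(rows, scale, y, z):
    emit(y)
    if 4 == 32:
        raise ValueError(y)
    else:
        rows = rows * z
    rows = scale
    for size in scale:
        record(rows)
        if z > z:
            break
    if 25 < z:
        handle(z)
        rows = rows + 35
    return y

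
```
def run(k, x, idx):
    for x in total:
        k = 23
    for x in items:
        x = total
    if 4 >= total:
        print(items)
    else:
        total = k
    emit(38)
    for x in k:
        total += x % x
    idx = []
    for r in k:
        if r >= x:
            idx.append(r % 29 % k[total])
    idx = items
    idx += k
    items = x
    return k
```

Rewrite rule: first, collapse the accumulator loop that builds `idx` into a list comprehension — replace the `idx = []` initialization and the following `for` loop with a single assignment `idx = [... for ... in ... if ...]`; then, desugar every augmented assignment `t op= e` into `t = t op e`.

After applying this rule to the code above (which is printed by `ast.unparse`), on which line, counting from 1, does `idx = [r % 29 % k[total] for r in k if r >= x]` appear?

Transformed code:
def run(k, x, idx):
    for x in total:
        k = 23
    for x in items:
        x = total
    if 4 >= total:
        print(items)
    else:
        total = k
    emit(38)
    for x in k:
        total = total + x % x
    idx = [r % 29 % k[total] for r in k if r >= x]
    idx = items
    idx = idx + k
    items = x
    return k

13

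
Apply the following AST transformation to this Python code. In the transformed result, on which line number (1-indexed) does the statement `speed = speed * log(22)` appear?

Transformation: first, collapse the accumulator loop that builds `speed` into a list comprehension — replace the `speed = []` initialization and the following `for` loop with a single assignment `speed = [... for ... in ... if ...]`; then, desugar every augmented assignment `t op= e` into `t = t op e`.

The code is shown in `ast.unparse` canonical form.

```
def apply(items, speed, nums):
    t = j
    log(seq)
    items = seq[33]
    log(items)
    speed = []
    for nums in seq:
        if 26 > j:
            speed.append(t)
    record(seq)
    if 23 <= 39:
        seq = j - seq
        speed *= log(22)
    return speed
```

10

Transformed code:
def apply(items, speed, nums):
    t = j
    log(seq)
    items = seq[33]
    log(items)
    speed = [t for nums in seq if 26 > j]
    record(seq)
    if 23 <= 39:
        seq = j - seq
        speed = speed * log(22)
    return speed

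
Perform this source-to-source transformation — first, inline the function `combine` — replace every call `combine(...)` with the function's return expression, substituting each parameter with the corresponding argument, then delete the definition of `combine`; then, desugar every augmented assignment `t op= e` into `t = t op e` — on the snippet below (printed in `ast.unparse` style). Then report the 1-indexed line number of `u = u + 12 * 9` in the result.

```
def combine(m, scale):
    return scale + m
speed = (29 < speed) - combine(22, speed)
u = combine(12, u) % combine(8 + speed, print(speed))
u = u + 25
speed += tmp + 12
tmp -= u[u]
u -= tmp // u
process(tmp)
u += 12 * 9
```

8

Transformed code:
speed = (29 < speed) - (speed + 22)
u = (u + 12) % (print(speed) + (8 + speed))
u = u + 25
speed = speed + (tmp + 12)
tmp = tmp - u[u]
u = u - tmp // u
process(tmp)
u = u + 12 * 9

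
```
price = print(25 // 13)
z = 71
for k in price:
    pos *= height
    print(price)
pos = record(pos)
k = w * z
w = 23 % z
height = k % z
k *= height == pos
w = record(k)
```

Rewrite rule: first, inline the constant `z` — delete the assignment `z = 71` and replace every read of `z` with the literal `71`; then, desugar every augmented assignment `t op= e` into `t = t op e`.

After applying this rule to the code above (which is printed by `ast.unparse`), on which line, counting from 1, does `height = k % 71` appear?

Transformed code:
price = print(25 // 13)
for k in price:
    pos = pos * height
    print(price)
pos = record(pos)
k = w * 71
w = 23 % 71
height = k % 71
k = k * (height == pos)
w = record(k)

8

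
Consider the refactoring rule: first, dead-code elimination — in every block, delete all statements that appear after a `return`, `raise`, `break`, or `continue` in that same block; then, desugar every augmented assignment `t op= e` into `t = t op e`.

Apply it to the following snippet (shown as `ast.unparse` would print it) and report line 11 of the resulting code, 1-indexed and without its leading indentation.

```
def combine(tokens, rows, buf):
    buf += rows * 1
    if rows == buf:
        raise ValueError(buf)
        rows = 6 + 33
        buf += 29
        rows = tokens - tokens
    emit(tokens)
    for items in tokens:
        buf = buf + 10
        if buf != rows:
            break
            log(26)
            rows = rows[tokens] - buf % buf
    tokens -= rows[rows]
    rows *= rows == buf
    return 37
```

rows = rows * (rows == buf)

Transformed code:
def combine(tokens, rows, buf):
    buf = buf + rows * 1
    if rows == buf:
        raise ValueError(buf)
    emit(tokens)
    for items in tokens:
        buf = buf + 10
        if buf != rows:
            break
    tokens = tokens - rows[rows]
    rows = rows * (rows == buf)
    return 37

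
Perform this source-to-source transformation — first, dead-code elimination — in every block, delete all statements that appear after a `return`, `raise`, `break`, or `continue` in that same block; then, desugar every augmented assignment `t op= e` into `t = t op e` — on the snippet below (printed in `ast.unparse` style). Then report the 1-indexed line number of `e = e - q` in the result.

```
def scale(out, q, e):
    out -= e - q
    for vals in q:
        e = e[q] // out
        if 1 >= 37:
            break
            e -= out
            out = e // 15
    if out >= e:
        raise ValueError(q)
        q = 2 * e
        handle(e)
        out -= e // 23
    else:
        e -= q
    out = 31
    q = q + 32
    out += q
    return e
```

Transformed code:
def scale(out, q, e):
    out = out - (e - q)
    for vals in q:
        e = e[q] // out
        if 1 >= 37:
            break
    if out >= e:
        raise ValueError(q)
    else:
        e = e - q
    out = 31
    q = q + 32
    out = out + q
    return e

10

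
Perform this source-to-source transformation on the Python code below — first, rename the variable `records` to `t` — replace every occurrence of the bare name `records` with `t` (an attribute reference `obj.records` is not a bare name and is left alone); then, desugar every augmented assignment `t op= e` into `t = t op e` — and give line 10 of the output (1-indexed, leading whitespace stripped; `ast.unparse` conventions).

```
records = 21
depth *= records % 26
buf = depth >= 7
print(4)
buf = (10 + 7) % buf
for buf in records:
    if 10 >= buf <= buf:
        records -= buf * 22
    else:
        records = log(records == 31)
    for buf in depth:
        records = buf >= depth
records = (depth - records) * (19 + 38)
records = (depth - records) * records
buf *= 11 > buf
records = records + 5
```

t = log(t == 31)

Transformed code:
t = 21
depth = depth * (t % 26)
buf = depth >= 7
print(4)
buf = (10 + 7) % buf
for buf in t:
    if 10 >= buf <= buf:
        t = t - buf * 22
    else:
        t = log(t == 31)
    for buf in depth:
        t = buf >= depth
t = (depth - t) * (19 + 38)
t = (depth - t) * t
buf = buf * (11 > buf)
t = t + 5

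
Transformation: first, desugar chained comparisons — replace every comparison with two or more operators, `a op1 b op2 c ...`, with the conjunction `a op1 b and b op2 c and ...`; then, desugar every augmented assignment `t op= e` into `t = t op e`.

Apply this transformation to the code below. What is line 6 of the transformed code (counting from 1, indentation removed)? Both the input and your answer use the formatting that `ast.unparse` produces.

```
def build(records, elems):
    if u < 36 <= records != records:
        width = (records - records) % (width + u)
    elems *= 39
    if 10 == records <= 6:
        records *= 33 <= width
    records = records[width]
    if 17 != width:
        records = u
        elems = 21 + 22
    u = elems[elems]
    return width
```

records = records * (33 <= width)

Transformed code:
def build(records, elems):
    if u < 36 and 36 <= records and (records != records):
        width = (records - records) % (width + u)
    elems = elems * 39
    if 10 == records and records <= 6:
        records = records * (33 <= width)
    records = records[width]
    if 17 != width:
        records = u
        elems = 21 + 22
    u = elems[elems]
    return width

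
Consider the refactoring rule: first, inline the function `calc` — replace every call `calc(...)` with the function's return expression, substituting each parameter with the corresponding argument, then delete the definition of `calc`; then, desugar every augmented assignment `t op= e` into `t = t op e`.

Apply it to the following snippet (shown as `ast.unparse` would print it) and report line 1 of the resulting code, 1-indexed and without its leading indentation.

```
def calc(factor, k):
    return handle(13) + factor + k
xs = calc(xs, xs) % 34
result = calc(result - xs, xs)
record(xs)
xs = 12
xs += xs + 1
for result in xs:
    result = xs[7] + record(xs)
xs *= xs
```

xs = (handle(13) + xs + xs) % 34

Transformed code:
xs = (handle(13) + xs + xs) % 34
result = handle(13) + (result - xs) + xs
record(xs)
xs = 12
xs = xs + (xs + 1)
for result in xs:
    result = xs[7] + record(xs)
xs = xs * xs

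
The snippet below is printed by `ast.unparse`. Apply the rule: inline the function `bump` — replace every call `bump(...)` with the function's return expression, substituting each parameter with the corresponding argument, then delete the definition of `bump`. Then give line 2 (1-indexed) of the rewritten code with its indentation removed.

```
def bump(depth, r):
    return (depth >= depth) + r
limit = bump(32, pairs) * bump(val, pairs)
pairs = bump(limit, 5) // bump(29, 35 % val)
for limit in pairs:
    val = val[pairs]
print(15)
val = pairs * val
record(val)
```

Transformed code:
limit = ((32 >= 32) + pairs) * ((val >= val) + pairs)
pairs = ((limit >= limit) + 5) // ((29 >= 29) + 35 % val)
for limit in pairs:
    val = val[pairs]
print(15)
val = pairs * val
record(val)

pairs = ((limit >= limit) + 5) // ((29 >= 29) + 35 % val)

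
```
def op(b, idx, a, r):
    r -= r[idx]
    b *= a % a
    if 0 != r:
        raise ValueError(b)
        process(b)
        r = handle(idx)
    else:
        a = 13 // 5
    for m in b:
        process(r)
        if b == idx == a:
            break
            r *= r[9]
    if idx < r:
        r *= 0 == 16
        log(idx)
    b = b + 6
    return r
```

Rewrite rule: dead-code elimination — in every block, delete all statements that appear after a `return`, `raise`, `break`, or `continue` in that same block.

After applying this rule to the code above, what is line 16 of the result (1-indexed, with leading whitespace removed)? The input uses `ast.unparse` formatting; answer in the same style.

return r

Transformed code:
def op(b, idx, a, r):
    r -= r[idx]
    b *= a % a
    if 0 != r:
        raise ValueError(b)
    else:
        a = 13 // 5
    for m in b:
        process(r)
        if b == idx == a:
            break
    if idx < r:
        r *= 0 == 16
        log(idx)
    b = b + 6
    return r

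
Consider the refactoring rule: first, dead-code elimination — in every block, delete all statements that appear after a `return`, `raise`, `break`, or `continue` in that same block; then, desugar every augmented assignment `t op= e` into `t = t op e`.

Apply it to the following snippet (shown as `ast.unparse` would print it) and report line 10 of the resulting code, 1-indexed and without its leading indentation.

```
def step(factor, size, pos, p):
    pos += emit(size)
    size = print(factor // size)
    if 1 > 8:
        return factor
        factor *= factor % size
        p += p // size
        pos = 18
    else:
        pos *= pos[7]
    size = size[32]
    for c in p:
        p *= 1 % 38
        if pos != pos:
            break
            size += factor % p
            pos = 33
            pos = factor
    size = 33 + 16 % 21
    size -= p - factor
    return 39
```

p = p * (1 % 38)

Transformed code:
def step(factor, size, pos, p):
    pos = pos + emit(size)
    size = print(factor // size)
    if 1 > 8:
        return factor
    else:
        pos = pos * pos[7]
    size = size[32]
    for c in p:
        p = p * (1 % 38)
        if pos != pos:
            break
    size = 33 + 16 % 21
    size = size - (p - factor)
    return 39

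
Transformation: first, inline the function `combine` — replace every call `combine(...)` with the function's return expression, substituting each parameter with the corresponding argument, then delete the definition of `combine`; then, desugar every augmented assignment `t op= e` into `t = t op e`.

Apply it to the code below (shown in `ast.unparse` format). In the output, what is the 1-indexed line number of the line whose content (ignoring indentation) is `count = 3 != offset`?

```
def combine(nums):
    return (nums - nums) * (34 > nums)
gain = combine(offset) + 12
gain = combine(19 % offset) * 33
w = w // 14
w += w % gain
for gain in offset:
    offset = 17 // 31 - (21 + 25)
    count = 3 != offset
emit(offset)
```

7

Transformed code:
gain = (offset - offset) * (34 > offset) + 12
gain = (19 % offset - 19 % offset) * (34 > 19 % offset) * 33
w = w // 14
w = w + w % gain
for gain in offset:
    offset = 17 // 31 - (21 + 25)
    count = 3 != offset
emit(offset)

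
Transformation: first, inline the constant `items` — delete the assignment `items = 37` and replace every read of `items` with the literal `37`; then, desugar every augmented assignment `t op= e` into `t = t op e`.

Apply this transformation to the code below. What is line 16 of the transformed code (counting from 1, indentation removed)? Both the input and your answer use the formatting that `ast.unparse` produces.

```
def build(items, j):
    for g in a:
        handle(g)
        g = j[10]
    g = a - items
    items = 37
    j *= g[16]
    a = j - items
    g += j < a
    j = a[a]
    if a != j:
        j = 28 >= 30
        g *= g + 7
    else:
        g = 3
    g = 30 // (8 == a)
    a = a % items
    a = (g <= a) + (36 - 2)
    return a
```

a = a % 37

Transformed code:
def build(items, j):
    for g in a:
        handle(g)
        g = j[10]
    g = a - 37
    j = j * g[16]
    a = j - 37
    g = g + (j < a)
    j = a[a]
    if a != j:
        j = 28 >= 30
        g = g * (g + 7)
    else:
        g = 3
    g = 30 // (8 == a)
    a = a % 37
    a = (g <= a) + (36 - 2)
    return a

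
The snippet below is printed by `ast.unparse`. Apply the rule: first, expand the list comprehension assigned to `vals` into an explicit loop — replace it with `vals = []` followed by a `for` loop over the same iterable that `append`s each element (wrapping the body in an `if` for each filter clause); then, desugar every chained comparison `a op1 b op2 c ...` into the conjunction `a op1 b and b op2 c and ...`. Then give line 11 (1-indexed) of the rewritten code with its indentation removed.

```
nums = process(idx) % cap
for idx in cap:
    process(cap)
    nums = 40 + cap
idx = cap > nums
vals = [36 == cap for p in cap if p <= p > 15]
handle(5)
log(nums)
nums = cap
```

Transformed code:
nums = process(idx) % cap
for idx in cap:
    process(cap)
    nums = 40 + cap
idx = cap > nums
vals = []
for p in cap:
    if p <= p and p > 15:
        vals.append(36 == cap)
handle(5)
log(nums)
nums = cap

log(nums)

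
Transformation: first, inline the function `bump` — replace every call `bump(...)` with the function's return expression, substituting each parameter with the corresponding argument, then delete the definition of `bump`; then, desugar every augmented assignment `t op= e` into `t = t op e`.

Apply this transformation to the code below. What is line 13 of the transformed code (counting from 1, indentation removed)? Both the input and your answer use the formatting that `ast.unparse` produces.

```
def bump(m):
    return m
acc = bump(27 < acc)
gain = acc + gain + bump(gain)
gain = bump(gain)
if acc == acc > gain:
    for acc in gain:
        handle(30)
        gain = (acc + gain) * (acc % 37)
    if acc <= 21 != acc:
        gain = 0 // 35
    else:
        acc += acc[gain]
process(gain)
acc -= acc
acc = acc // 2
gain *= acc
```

Transformed code:
acc = 27 < acc
gain = acc + gain + gain
gain = gain
if acc == acc > gain:
    for acc in gain:
        handle(30)
        gain = (acc + gain) * (acc % 37)
    if acc <= 21 != acc:
        gain = 0 // 35
    else:
        acc = acc + acc[gain]
process(gain)
acc = acc - acc
acc = acc // 2
gain = gain * acc

acc = acc - acc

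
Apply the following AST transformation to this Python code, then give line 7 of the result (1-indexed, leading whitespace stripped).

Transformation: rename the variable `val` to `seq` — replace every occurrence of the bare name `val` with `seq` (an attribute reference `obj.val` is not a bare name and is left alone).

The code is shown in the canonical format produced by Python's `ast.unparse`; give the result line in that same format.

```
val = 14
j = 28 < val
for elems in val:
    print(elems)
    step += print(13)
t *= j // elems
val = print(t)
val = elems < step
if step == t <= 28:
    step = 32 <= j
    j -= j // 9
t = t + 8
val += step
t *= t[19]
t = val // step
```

Transformed code:
seq = 14
j = 28 < seq
for elems in seq:
    print(elems)
    step += print(13)
t *= j // elems
seq = print(t)
seq = elems < step
if step == t <= 28:
    step = 32 <= j
    j -= j // 9
t = t + 8
seq += step
t *= t[19]
t = seq // step

seq = print(t)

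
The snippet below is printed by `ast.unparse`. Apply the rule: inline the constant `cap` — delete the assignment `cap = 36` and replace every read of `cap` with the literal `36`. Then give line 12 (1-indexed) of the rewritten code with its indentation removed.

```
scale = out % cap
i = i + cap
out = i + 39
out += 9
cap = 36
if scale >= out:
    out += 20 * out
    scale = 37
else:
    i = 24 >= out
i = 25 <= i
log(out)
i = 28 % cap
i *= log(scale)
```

i = 28 % 36

Transformed code:
scale = out % 36
i = i + 36
out = i + 39
out += 9
if scale >= out:
    out += 20 * out
    scale = 37
else:
    i = 24 >= out
i = 25 <= i
log(out)
i = 28 % 36
i *= log(scale)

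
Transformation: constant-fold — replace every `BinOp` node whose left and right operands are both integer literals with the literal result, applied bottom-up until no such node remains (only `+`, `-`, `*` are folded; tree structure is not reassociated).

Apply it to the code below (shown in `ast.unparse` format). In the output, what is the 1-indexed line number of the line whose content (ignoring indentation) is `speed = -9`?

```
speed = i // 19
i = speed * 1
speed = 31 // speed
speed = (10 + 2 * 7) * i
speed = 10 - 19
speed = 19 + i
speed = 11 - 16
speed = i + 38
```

5

Transformed code:
speed = i // 19
i = speed * 1
speed = 31 // speed
speed = 24 * i
speed = -9
speed = 19 + i
speed = -5
speed = i + 38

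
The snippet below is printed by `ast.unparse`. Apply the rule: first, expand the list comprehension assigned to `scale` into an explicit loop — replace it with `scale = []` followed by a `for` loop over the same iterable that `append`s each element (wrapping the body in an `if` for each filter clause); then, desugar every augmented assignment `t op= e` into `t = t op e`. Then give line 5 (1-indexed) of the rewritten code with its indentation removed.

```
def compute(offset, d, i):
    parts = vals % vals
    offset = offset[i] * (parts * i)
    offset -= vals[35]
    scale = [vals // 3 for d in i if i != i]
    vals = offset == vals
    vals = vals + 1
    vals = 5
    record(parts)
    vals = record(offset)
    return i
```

Transformed code:
def compute(offset, d, i):
    parts = vals % vals
    offset = offset[i] * (parts * i)
    offset = offset - vals[35]
    scale = []
    for d in i:
        if i != i:
            scale.append(vals // 3)
    vals = offset == vals
    vals = vals + 1
    vals = 5
    record(parts)
    vals = record(offset)
    return i

scale = []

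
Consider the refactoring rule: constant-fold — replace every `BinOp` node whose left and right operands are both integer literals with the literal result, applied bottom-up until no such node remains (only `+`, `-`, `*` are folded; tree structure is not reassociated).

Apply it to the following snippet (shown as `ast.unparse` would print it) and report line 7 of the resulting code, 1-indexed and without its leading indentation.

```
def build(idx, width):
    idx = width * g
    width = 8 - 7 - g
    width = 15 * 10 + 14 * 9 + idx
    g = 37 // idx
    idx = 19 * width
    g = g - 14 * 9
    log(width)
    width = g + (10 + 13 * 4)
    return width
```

g = g - 126

Transformed code:
def build(idx, width):
    idx = width * g
    width = 1 - g
    width = 276 + idx
    g = 37 // idx
    idx = 19 * width
    g = g - 126
    log(width)
    width = g + 62
    return width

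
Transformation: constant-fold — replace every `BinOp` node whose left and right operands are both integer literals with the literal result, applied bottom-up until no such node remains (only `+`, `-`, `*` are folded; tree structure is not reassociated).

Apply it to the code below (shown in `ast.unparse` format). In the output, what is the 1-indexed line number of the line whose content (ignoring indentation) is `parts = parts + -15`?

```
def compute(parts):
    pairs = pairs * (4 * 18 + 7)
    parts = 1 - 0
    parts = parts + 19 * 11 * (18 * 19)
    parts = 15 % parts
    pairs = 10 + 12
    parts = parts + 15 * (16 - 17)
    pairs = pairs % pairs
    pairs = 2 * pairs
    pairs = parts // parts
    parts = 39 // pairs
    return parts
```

Transformed code:
def compute(parts):
    pairs = pairs * 79
    parts = 1
    parts = parts + 71478
    parts = 15 % parts
    pairs = 22
    parts = parts + -15
    pairs = pairs % pairs
    pairs = 2 * pairs
    pairs = parts // parts
    parts = 39 // pairs
    return parts

7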